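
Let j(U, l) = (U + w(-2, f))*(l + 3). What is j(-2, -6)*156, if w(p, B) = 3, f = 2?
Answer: -468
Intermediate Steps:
j(U, l) = (3 + U)*(3 + l) (j(U, l) = (U + 3)*(l + 3) = (3 + U)*(3 + l))
j(-2, -6)*156 = (9 + 3*(-2) + 3*(-6) - 2*(-6))*156 = (9 - 6 - 18 + 12)*156 = -3*156 = -468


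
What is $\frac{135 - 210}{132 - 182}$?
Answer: $\frac{3}{2} \approx 1.5$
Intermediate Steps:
$\frac{135 - 210}{132 - 182} = - \frac{75}{-50} = \left(-75\right) \left(- \frac{1}{50}\right) = \frac{3}{2}$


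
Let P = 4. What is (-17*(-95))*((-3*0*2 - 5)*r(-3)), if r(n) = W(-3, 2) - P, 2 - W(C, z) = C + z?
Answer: 8075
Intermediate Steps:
W(C, z) = 2 - C - z (W(C, z) = 2 - (C + z) = 2 + (-C - z) = 2 - C - z)
r(n) = -1 (r(n) = (2 - 1*(-3) - 1*2) - 1*4 = (2 + 3 - 2) - 4 = 3 - 4 = -1)
(-17*(-95))*((-3*0*2 - 5)*r(-3)) = (-17*(-95))*((-3*0*2 - 5)*(-1)) = 1615*((0*2 - 5)*(-1)) = 1615*((0 - 5)*(-1)) = 1615*(-5*(-1)) = 1615*5 = 8075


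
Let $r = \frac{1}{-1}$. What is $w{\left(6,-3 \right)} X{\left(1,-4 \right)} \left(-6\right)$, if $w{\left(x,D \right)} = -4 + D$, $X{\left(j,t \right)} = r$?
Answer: $-42$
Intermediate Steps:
$r = -1$
$X{\left(j,t \right)} = -1$
$w{\left(6,-3 \right)} X{\left(1,-4 \right)} \left(-6\right) = \left(-4 - 3\right) \left(-1\right) \left(-6\right) = \left(-7\right) \left(-1\right) \left(-6\right) = 7 \left(-6\right) = -42$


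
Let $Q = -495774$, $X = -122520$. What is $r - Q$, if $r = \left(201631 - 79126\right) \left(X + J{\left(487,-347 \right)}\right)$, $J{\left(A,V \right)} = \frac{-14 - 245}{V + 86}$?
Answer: $- \frac{1305756487597}{87} \approx -1.5009 \cdot 10^{10}$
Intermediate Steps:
$J{\left(A,V \right)} = - \frac{259}{86 + V}$
$r = - \frac{1305799619935}{87}$ ($r = \left(201631 - 79126\right) \left(-122520 - \frac{259}{86 - 347}\right) = 122505 \left(-122520 - \frac{259}{-261}\right) = 122505 \left(-122520 - - \frac{259}{261}\right) = 122505 \left(-122520 + \frac{259}{261}\right) = 122505 \left(- \frac{31977461}{261}\right) = - \frac{1305799619935}{87} \approx -1.5009 \cdot 10^{10}$)
$r - Q = - \frac{1305799619935}{87} - -495774 = - \frac{1305799619935}{87} + 495774 = - \frac{1305756487597}{87}$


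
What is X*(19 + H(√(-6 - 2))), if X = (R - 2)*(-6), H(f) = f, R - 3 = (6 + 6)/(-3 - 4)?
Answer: 570/7 + 60*I*√2/7 ≈ 81.429 + 12.122*I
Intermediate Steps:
R = 9/7 (R = 3 + (6 + 6)/(-3 - 4) = 3 + 12/(-7) = 3 + 12*(-⅐) = 3 - 12/7 = 9/7 ≈ 1.2857)
X = 30/7 (X = (9/7 - 2)*(-6) = -5/7*(-6) = 30/7 ≈ 4.2857)
X*(19 + H(√(-6 - 2))) = 30*(19 + √(-6 - 2))/7 = 30*(19 + √(-8))/7 = 30*(19 + 2*I*√2)/7 = 570/7 + 60*I*√2/7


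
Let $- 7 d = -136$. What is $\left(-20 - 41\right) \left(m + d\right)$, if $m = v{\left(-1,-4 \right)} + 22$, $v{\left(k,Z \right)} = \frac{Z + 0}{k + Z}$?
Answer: $- \frac{90158}{35} \approx -2575.9$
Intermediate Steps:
$d = \frac{136}{7}$ ($d = \left(- \frac{1}{7}\right) \left(-136\right) = \frac{136}{7} \approx 19.429$)
$v{\left(k,Z \right)} = \frac{Z}{Z + k}$
$m = \frac{114}{5}$ ($m = - \frac{4}{-4 - 1} + 22 = - \frac{4}{-5} + 22 = \left(-4\right) \left(- \frac{1}{5}\right) + 22 = \frac{4}{5} + 22 = \frac{114}{5} \approx 22.8$)
$\left(-20 - 41\right) \left(m + d\right) = \left(-20 - 41\right) \left(\frac{114}{5} + \frac{136}{7}\right) = \left(-61\right) \frac{1478}{35} = - \frac{90158}{35}$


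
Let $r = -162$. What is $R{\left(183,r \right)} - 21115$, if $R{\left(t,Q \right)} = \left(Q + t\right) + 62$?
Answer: $-21032$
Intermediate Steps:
$R{\left(t,Q \right)} = 62 + Q + t$
$R{\left(183,r \right)} - 21115 = \left(62 - 162 + 183\right) - 21115 = 83 - 21115 = -21032$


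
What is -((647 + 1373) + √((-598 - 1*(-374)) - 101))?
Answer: -2020 - 5*I*√13 ≈ -2020.0 - 18.028*I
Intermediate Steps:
-((647 + 1373) + √((-598 - 1*(-374)) - 101)) = -(2020 + √((-598 + 374) - 101)) = -(2020 + √(-224 - 101)) = -(2020 + √(-325)) = -(2020 + 5*I*√13) = -2020 - 5*I*√13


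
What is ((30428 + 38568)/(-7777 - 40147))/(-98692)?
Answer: 17249/1182428852 ≈ 1.4588e-5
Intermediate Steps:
((30428 + 38568)/(-7777 - 40147))/(-98692) = (68996/(-47924))*(-1/98692) = (68996*(-1/47924))*(-1/98692) = -17249/11981*(-1/98692) = 17249/1182428852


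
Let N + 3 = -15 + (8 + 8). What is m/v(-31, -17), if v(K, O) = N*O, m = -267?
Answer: -267/34 ≈ -7.8529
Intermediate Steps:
N = -2 (N = -3 + (-15 + (8 + 8)) = -3 + (-15 + 16) = -3 + 1 = -2)
v(K, O) = -2*O
m/v(-31, -17) = -267/((-2*(-17))) = -267/34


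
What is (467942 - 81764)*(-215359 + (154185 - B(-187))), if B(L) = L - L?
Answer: -23624052972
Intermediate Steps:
B(L) = 0
(467942 - 81764)*(-215359 + (154185 - B(-187))) = (467942 - 81764)*(-215359 + (154185 - 1*0)) = 386178*(-215359 + (154185 + 0)) = 386178*(-215359 + 154185) = 386178*(-61174) = -23624052972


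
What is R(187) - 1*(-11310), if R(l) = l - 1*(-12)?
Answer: 11509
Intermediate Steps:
R(l) = 12 + l (R(l) = l + 12 = 12 + l)
R(187) - 1*(-11310) = (12 + 187) - 1*(-11310) = 199 + 11310 = 11509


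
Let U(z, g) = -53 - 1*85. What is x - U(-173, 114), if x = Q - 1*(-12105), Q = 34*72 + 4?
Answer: 14695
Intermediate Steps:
Q = 2452 (Q = 2448 + 4 = 2452)
U(z, g) = -138 (U(z, g) = -53 - 85 = -138)
x = 14557 (x = 2452 - 1*(-12105) = 2452 + 12105 = 14557)
x - U(-173, 114) = 14557 - 1*(-138) = 14557 + 138 = 14695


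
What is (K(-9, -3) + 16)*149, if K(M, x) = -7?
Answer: 1341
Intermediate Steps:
(K(-9, -3) + 16)*149 = (-7 + 16)*149 = 9*149 = 1341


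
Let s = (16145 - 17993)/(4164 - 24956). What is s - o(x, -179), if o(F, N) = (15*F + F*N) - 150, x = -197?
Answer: -83578411/2599 ≈ -32158.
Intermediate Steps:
o(F, N) = -150 + 15*F + F*N
s = 231/2599 (s = -1848/(-20792) = -1848*(-1/20792) = 231/2599 ≈ 0.088880)
s - o(x, -179) = 231/2599 - (-150 + 15*(-197) - 197*(-179)) = 231/2599 - (-150 - 2955 + 35263) = 231/2599 - 1*32158 = 231/2599 - 32158 = -83578411/2599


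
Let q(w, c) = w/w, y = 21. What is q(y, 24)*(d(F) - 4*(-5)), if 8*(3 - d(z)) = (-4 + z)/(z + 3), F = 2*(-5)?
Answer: 91/4 ≈ 22.750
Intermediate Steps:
F = -10
q(w, c) = 1
d(z) = 3 - (-4 + z)/(8*(3 + z)) (d(z) = 3 - (-4 + z)/(8*(z + 3)) = 3 - (-4 + z)/(8*(3 + z)))
q(y, 24)*(d(F) - 4*(-5)) = 1*((76 + 23*(-10))/(8*(3 - 10)) - 4*(-5)) = 1*((1/8)*(76 - 230)/(-7) + 20) = 1*((1/8)*(-1/7)*(-154) + 20) = 1*(11/4 + 20) = 1*(91/4) = 91/4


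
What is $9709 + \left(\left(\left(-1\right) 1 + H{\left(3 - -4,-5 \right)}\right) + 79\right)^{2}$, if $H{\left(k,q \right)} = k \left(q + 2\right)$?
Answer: $12958$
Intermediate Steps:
$H{\left(k,q \right)} = k \left(2 + q\right)$
$9709 + \left(\left(\left(-1\right) 1 + H{\left(3 - -4,-5 \right)}\right) + 79\right)^{2} = 9709 + \left(\left(\left(-1\right) 1 + \left(3 - -4\right) \left(2 - 5\right)\right) + 79\right)^{2} = 9709 + \left(\left(-1 + \left(3 + 4\right) \left(-3\right)\right) + 79\right)^{2} = 9709 + \left(\left(-1 + 7 \left(-3\right)\right) + 79\right)^{2} = 9709 + \left(\left(-1 - 21\right) + 79\right)^{2} = 9709 + \left(-22 + 79\right)^{2} = 9709 + 57^{2} = 9709 + 3249 = 12958$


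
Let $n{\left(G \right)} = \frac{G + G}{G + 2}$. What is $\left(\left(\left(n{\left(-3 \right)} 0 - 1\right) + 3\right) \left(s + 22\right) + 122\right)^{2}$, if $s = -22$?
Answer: $14884$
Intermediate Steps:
$n{\left(G \right)} = \frac{2 G}{2 + G}$
$\left(\left(\left(n{\left(-3 \right)} 0 - 1\right) + 3\right) \left(s + 22\right) + 122\right)^{2} = \left(\left(\left(2 \left(-3\right) \frac{1}{2 - 3} \cdot 0 - 1\right) + 3\right) \left(-22 + 22\right) + 122\right)^{2} = \left(\left(\left(2 \left(-3\right) \frac{1}{-1} \cdot 0 - 1\right) + 3\right) 0 + 122\right)^{2} = \left(\left(\left(2 \left(-3\right) \left(-1\right) 0 - 1\right) + 3\right) 0 + 122\right)^{2} = \left(\left(\left(6 \cdot 0 - 1\right) + 3\right) 0 + 122\right)^{2} = \left(\left(\left(0 - 1\right) + 3\right) 0 + 122\right)^{2} = \left(\left(-1 + 3\right) 0 + 122\right)^{2} = \left(2 \cdot 0 + 122\right)^{2} = \left(0 + 122\right)^{2} = 122^{2} = 14884$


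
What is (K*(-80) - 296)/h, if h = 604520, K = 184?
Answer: -1877/75565 ≈ -0.024840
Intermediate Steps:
(K*(-80) - 296)/h = (184*(-80) - 296)/604520 = (-14720 - 296)*(1/604520) = -15016*1/604520 = -1877/75565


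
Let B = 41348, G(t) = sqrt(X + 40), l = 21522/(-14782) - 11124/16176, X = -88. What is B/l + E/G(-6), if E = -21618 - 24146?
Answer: -411952935664/21357285 + 11441*I*sqrt(3)/3 ≈ -19289.0 + 6605.5*I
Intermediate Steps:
l = -21357285/9963068 (l = 21522*(-1/14782) - 11124*1/16176 = -10761/7391 - 927/1348 = -21357285/9963068 ≈ -2.1436)
E = -45764
G(t) = 4*I*sqrt(3) (G(t) = sqrt(-88 + 40) = sqrt(-48) = 4*I*sqrt(3))
B/l + E/G(-6) = 41348/(-21357285/9963068) - 45764*(-I*sqrt(3)/12) = 41348*(-9963068/21357285) - (-11441)*I*sqrt(3)/3 = -411952935664/21357285 + 11441*I*sqrt(3)/3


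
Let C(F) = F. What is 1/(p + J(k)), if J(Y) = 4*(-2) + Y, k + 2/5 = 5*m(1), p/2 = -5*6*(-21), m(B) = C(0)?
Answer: 5/6258 ≈ 0.00079898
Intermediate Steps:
m(B) = 0
p = 1260 (p = 2*(-5*6*(-21)) = 2*(-30*(-21)) = 2*630 = 1260)
k = -2/5 (k = -2/5 + 5*0 = -2/5 + 0 = -2/5 ≈ -0.40000)
J(Y) = -8 + Y
1/(p + J(k)) = 1/(1260 + (-8 - 2/5)) = 1/(1260 - 42/5) = 1/(6258/5) = 5/6258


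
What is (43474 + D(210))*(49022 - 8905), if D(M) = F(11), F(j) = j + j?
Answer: 1744929032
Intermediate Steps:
F(j) = 2*j
D(M) = 22 (D(M) = 2*11 = 22)
(43474 + D(210))*(49022 - 8905) = (43474 + 22)*(49022 - 8905) = 43496*40117 = 1744929032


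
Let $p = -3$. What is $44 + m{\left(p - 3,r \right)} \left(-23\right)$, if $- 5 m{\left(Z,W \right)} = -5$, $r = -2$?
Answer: $21$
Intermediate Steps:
$m{\left(Z,W \right)} = 1$ ($m{\left(Z,W \right)} = \left(- \frac{1}{5}\right) \left(-5\right) = 1$)
$44 + m{\left(p - 3,r \right)} \left(-23\right) = 44 + 1 \left(-23\right) = 44 - 23 = 21$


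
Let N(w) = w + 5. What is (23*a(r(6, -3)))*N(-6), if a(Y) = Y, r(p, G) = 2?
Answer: -46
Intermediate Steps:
N(w) = 5 + w
(23*a(r(6, -3)))*N(-6) = (23*2)*(5 - 6) = 46*(-1) = -46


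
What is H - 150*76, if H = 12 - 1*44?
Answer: -11432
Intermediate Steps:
H = -32 (H = 12 - 44 = -32)
H - 150*76 = -32 - 150*76 = -32 - 11400 = -11432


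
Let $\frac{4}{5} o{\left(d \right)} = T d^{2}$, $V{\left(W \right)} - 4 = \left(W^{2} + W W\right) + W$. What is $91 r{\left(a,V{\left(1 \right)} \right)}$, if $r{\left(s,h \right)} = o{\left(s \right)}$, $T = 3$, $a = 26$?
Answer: $230685$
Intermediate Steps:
$V{\left(W \right)} = 4 + W + 2 W^{2}$ ($V{\left(W \right)} = 4 + \left(\left(W^{2} + W W\right) + W\right) = 4 + \left(\left(W^{2} + W^{2}\right) + W\right) = 4 + \left(2 W^{2} + W\right) = 4 + \left(W + 2 W^{2}\right) = 4 + W + 2 W^{2}$)
$o{\left(d \right)} = \frac{15 d^{2}}{4}$ ($o{\left(d \right)} = \frac{5 \cdot 3 d^{2}}{4} = \frac{15 d^{2}}{4}$)
$r{\left(s,h \right)} = \frac{15 s^{2}}{4}$
$91 r{\left(a,V{\left(1 \right)} \right)} = 91 \frac{15 \cdot 26^{2}}{4} = 91 \cdot \frac{15}{4} \cdot 676 = 91 \cdot 2535 = 230685$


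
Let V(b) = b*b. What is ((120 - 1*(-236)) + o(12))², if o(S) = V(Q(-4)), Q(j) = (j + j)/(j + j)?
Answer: 127449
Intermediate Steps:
Q(j) = 1 (Q(j) = (2*j)/((2*j)) = (2*j)*(1/(2*j)) = 1)
V(b) = b²
o(S) = 1 (o(S) = 1² = 1)
((120 - 1*(-236)) + o(12))² = ((120 - 1*(-236)) + 1)² = ((120 + 236) + 1)² = (356 + 1)² = 357² = 127449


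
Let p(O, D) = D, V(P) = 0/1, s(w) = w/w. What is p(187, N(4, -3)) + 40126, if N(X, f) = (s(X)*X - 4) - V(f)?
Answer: 40126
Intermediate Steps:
s(w) = 1
V(P) = 0 (V(P) = 0*1 = 0)
N(X, f) = -4 + X (N(X, f) = (1*X - 4) - 1*0 = (X - 4) + 0 = (-4 + X) + 0 = -4 + X)
p(187, N(4, -3)) + 40126 = (-4 + 4) + 40126 = 0 + 40126 = 40126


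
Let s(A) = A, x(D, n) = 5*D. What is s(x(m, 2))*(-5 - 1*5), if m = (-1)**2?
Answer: -50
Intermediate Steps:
m = 1
s(x(m, 2))*(-5 - 1*5) = (5*1)*(-5 - 1*5) = 5*(-5 - 5) = 5*(-10) = -50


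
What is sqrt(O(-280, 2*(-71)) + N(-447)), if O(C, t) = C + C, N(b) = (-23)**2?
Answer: I*sqrt(31) ≈ 5.5678*I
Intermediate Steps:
N(b) = 529
O(C, t) = 2*C
sqrt(O(-280, 2*(-71)) + N(-447)) = sqrt(2*(-280) + 529) = sqrt(-560 + 529) = sqrt(-31) = I*sqrt(31)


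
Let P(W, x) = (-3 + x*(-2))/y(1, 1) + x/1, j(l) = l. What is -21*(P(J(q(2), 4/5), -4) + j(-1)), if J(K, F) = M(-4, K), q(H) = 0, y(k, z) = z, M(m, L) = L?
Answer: 0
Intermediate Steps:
J(K, F) = K
P(W, x) = -3 - x (P(W, x) = (-3 + x*(-2))/1 + x/1 = (-3 - 2*x)*1 + x*1 = (-3 - 2*x) + x = -3 - x)
-21*(P(J(q(2), 4/5), -4) + j(-1)) = -21*((-3 - 1*(-4)) - 1) = -21*((-3 + 4) - 1) = -21*(1 - 1) = -21*0 = 0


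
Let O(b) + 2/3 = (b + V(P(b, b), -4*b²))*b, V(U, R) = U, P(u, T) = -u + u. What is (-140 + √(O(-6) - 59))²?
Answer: (420 - I*√213)²/9 ≈ 19576.0 - 1362.2*I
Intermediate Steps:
P(u, T) = 0
O(b) = -⅔ + b² (O(b) = -⅔ + (b + 0)*b = -⅔ + b*b = -⅔ + b²)
(-140 + √(O(-6) - 59))² = (-140 + √((-⅔ + (-6)²) - 59))² = (-140 + √((-⅔ + 36) - 59))² = (-140 + √(106/3 - 59))² = (-140 + √(-71/3))² = (-140 + I*√213/3)²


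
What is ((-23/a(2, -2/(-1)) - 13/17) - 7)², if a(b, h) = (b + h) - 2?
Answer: 429025/1156 ≈ 371.13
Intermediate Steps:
a(b, h) = -2 + b + h
((-23/a(2, -2/(-1)) - 13/17) - 7)² = ((-23/(-2 + 2 - 2/(-1)) - 13/17) - 7)² = ((-23/(-2 + 2 - 2*(-1)) - 13*1/17) - 7)² = ((-23/(-2 + 2 + 2) - 13/17) - 7)² = ((-23/2 - 13/17) - 7)² = (-417/34 - 7)² = (-655/34)² = 429025/1156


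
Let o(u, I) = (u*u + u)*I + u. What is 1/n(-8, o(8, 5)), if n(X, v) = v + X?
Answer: 1/360 ≈ 0.0027778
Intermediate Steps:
o(u, I) = u + I*(u + u²) (o(u, I) = (u² + u)*I + u = (u + u²)*I + u = I*(u + u²) + u = u + I*(u + u²))
n(X, v) = X + v
1/n(-8, o(8, 5)) = 1/(-8 + 8*(1 + 5 + 5*8)) = 1/(-8 + 8*(1 + 5 + 40)) = 1/(-8 + 8*46) = 1/(-8 + 368) = 1/360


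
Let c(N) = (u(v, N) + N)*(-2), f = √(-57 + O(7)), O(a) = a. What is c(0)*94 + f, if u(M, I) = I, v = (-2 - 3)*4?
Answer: 5*I*√2 ≈ 7.0711*I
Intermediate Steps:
v = -20 (v = -5*4 = -20)
f = 5*I*√2 (f = √(-57 + 7) = √(-50) = 5*I*√2 ≈ 7.0711*I)
c(N) = -4*N (c(N) = (N + N)*(-2) = (2*N)*(-2) = -4*N)
c(0)*94 + f = -4*0*94 + 5*I*√2 = 0*94 + 5*I*√2 = 0 + 5*I*√2 = 5*I*√2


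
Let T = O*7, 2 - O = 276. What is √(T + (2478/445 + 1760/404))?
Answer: 4*I*√240900795390/44945 ≈ 43.682*I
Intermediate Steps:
O = -274 (O = 2 - 1*276 = 2 - 276 = -274)
T = -1918 (T = -274*7 = -1918)
√(T + (2478/445 + 1760/404)) = √(-1918 + (2478/445 + 1760/404)) = √(-1918 + (2478*(1/445) + 1760*(1/404))) = √(-1918 + (2478/445 + 440/101)) = √(-1918 + 446078/44945) = √(-85758432/44945) = 4*I*√240900795390/44945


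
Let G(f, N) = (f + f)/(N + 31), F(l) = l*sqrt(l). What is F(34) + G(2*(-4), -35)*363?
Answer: 1452 + 34*sqrt(34) ≈ 1650.3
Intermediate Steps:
F(l) = l**(3/2)
G(f, N) = 2*f/(31 + N) (G(f, N) = (2*f)/(31 + N) = 2*f/(31 + N))
F(34) + G(2*(-4), -35)*363 = 34**(3/2) + (2*(2*(-4))/(31 - 35))*363 = 34*sqrt(34) + (2*(-8)/(-4))*363 = 34*sqrt(34) + (2*(-8)*(-1/4))*363 = 34*sqrt(34) + 4*363 = 34*sqrt(34) + 1452 = 1452 + 34*sqrt(34)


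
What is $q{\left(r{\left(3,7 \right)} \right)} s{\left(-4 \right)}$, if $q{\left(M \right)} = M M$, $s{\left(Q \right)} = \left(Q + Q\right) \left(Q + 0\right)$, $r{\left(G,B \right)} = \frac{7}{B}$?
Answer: $32$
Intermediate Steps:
$s{\left(Q \right)} = 2 Q^{2}$ ($s{\left(Q \right)} = 2 Q Q = 2 Q^{2}$)
$q{\left(M \right)} = M^{2}$
$q{\left(r{\left(3,7 \right)} \right)} s{\left(-4 \right)} = \left(\frac{7}{7}\right)^{2} \cdot 2 \left(-4\right)^{2} = \left(7 \cdot \frac{1}{7}\right)^{2} \cdot 2 \cdot 16 = 1^{2} \cdot 32 = 1 \cdot 32 = 32$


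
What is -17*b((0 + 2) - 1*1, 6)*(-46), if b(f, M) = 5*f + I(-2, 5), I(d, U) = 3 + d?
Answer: 4692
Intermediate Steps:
b(f, M) = 1 + 5*f (b(f, M) = 5*f + (3 - 2) = 5*f + 1 = 1 + 5*f)
-17*b((0 + 2) - 1*1, 6)*(-46) = -17*(1 + 5*((0 + 2) - 1*1))*(-46) = -17*(1 + 5*(2 - 1))*(-46) = -17*(1 + 5*1)*(-46) = -17*(1 + 5)*(-46) = -17*6*(-46) = -102*(-46) = 4692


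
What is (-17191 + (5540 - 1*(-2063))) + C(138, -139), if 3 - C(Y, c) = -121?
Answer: -9464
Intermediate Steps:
C(Y, c) = 124 (C(Y, c) = 3 - 1*(-121) = 3 + 121 = 124)
(-17191 + (5540 - 1*(-2063))) + C(138, -139) = (-17191 + (5540 - 1*(-2063))) + 124 = (-17191 + (5540 + 2063)) + 124 = (-17191 + 7603) + 124 = -9588 + 124 = -9464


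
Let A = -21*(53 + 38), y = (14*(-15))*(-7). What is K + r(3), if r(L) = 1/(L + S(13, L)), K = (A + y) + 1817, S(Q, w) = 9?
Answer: 16513/12 ≈ 1376.1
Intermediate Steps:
y = 1470 (y = -210*(-7) = 1470)
A = -1911 (A = -21*91 = -1911)
K = 1376 (K = (-1911 + 1470) + 1817 = -441 + 1817 = 1376)
r(L) = 1/(9 + L) (r(L) = 1/(L + 9) = 1/(9 + L))
K + r(3) = 1376 + 1/(9 + 3) = 1376 + 1/12 = 16513/12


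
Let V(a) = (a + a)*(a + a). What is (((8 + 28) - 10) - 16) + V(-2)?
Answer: 26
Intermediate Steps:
V(a) = 4*a² (V(a) = (2*a)*(2*a) = 4*a²)
(((8 + 28) - 10) - 16) + V(-2) = (((8 + 28) - 10) - 16) + 4*(-2)² = ((36 - 10) - 16) + 4*4 = (26 - 16) + 16 = 10 + 16 = 26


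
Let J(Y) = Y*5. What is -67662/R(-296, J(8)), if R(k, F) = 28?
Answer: -4833/2 ≈ -2416.5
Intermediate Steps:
J(Y) = 5*Y
-67662/R(-296, J(8)) = -67662/28 = -67662*1/28 = -4833/2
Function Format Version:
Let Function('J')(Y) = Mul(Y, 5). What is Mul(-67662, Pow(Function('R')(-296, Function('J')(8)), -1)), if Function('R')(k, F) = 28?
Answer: Rational(-4833, 2) ≈ -2416.5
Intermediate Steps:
Function('J')(Y) = Mul(5, Y)
Mul(-67662, Pow(Function('R')(-296, Function('J')(8)), -1)) = Mul(-67662, Pow(28, -1)) = Mul(-67662, Rational(1, 28)) = Rational(-4833, 2)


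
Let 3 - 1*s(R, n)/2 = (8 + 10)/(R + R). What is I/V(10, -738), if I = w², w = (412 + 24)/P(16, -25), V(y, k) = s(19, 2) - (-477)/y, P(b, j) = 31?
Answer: 36118240/9632103 ≈ 3.7498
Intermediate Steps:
s(R, n) = 6 - 18/R (s(R, n) = 6 - 2*(8 + 10)/(R + R) = 6 - 36/(2*R) = 6 - 36*1/(2*R) = 6 - 18/R)
V(y, k) = 96/19 + 477/y (V(y, k) = (6 - 18/19) - (-477)/y = (6 - 18*1/19) + 477/y = (6 - 18/19) + 477/y = 96/19 + 477/y)
w = 436/31 (w = (412 + 24)/31 = 436*(1/31) = 436/31 ≈ 14.065)
I = 190096/961 (I = (436/31)² = 190096/961 ≈ 197.81)
I/V(10, -738) = 190096/(961*(96/19 + 477/10)) = 190096/(961*(10023/190)) = (190096/961)*(190/10023) = 36118240/9632103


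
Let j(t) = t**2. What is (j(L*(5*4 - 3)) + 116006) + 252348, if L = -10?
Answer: 397254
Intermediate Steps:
(j(L*(5*4 - 3)) + 116006) + 252348 = ((-10*(5*4 - 3))**2 + 116006) + 252348 = ((-10*(20 - 3))**2 + 116006) + 252348 = ((-10*17)**2 + 116006) + 252348 = ((-170)**2 + 116006) + 252348 = (28900 + 116006) + 252348 = 144906 + 252348 = 397254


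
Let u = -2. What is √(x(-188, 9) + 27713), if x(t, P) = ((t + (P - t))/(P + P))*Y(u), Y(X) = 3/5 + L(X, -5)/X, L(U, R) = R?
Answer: √2771455/10 ≈ 166.48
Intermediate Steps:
Y(X) = ⅗ - 5/X (Y(X) = 3/5 - 5/X = 3*(⅕) - 5/X = ⅗ - 5/X)
x(t, P) = 31/20 (x(t, P) = ((t + (P - t))/(P + P))*(⅗ - 5/(-2)) = (P/((2*P)))*(⅗ - 5*(-½)) = (P*(1/(2*P)))*(⅗ + 5/2) = (½)*(31/10) = 31/20)
√(x(-188, 9) + 27713) = √(31/20 + 27713) = √(554291/20) = √2771455/10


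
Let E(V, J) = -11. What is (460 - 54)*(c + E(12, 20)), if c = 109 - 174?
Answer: -30856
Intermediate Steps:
c = -65
(460 - 54)*(c + E(12, 20)) = (460 - 54)*(-65 - 11) = 406*(-76) = -30856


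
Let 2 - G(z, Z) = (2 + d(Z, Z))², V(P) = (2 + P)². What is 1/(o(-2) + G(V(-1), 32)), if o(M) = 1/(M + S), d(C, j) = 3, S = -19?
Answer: -21/484 ≈ -0.043388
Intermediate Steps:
o(M) = 1/(-19 + M) (o(M) = 1/(M - 19) = 1/(-19 + M))
G(z, Z) = -23 (G(z, Z) = 2 - (2 + 3)² = 2 - 1*5² = 2 - 1*25 = 2 - 25 = -23)
1/(o(-2) + G(V(-1), 32)) = 1/(1/(-19 - 2) - 23) = 1/(1/(-21) - 23) = 1/(-1/21 - 23) = 1/(-484/21) = -21/484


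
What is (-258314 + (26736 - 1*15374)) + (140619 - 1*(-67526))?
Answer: -38807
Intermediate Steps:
(-258314 + (26736 - 1*15374)) + (140619 - 1*(-67526)) = (-258314 + (26736 - 15374)) + (140619 + 67526) = (-258314 + 11362) + 208145 = -246952 + 208145 = -38807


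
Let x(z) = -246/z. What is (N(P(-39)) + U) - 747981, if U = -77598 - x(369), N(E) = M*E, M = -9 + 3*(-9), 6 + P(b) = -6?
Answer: -2475439/3 ≈ -8.2515e+5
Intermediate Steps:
P(b) = -12 (P(b) = -6 - 6 = -12)
M = -36 (M = -9 - 27 = -36)
N(E) = -36*E
U = -232792/3 (U = -77598 - (-246)/369 = -77598 - 1*(-⅔) = -77598 + ⅔ = -232792/3 ≈ -77597.)
(N(P(-39)) + U) - 747981 = (-36*(-12) - 232792/3) - 747981 = (432 - 232792/3) - 747981 = -231496/3 - 747981 = -2475439/3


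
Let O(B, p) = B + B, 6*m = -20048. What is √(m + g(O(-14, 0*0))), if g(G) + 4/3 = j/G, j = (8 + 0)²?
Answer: 2*I*√368781/21 ≈ 57.836*I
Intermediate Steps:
m = -10024/3 (m = (⅙)*(-20048) = -10024/3 ≈ -3341.3)
O(B, p) = 2*B
j = 64 (j = 8² = 64)
g(G) = -4/3 + 64/G
√(m + g(O(-14, 0*0))) = √(-10024/3 + (-4/3 + 64/((2*(-14))))) = √(-10024/3 + (-4/3 + 64/(-28))) = √(-10024/3 + (-4/3 + 64*(-1/28))) = √(-10024/3 + (-4/3 - 16/7)) = √(-10024/3 - 76/21) = √(-70244/21) = 2*I*√368781/21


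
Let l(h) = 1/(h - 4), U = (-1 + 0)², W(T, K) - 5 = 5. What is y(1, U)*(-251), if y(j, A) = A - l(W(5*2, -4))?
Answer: -1255/6 ≈ -209.17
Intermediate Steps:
W(T, K) = 10 (W(T, K) = 5 + 5 = 10)
U = 1 (U = (-1)² = 1)
l(h) = 1/(-4 + h)
y(j, A) = -⅙ + A (y(j, A) = A - 1/(-4 + 10) = A - 1/6 = A - 1*⅙ = A - ⅙ = -⅙ + A)
y(1, U)*(-251) = (-⅙ + 1)*(-251) = (⅚)*(-251) = -1255/6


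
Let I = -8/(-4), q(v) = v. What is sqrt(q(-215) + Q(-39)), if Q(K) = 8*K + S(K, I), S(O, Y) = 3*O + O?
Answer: I*sqrt(683) ≈ 26.134*I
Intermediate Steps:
I = 2 (I = -8*(-1/4) = 2)
S(O, Y) = 4*O
Q(K) = 12*K (Q(K) = 8*K + 4*K = 12*K)
sqrt(q(-215) + Q(-39)) = sqrt(-215 + 12*(-39)) = sqrt(-215 - 468) = sqrt(-683) = I*sqrt(683)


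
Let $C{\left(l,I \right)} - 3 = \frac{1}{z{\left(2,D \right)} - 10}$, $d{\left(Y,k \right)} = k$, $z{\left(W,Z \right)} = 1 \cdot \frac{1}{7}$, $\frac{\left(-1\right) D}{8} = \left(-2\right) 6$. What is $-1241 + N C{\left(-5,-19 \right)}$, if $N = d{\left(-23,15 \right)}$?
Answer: $- \frac{27543}{23} \approx -1197.5$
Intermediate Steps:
$D = 96$ ($D = - 8 \left(\left(-2\right) 6\right) = \left(-8\right) \left(-12\right) = 96$)
$z{\left(W,Z \right)} = \frac{1}{7}$ ($z{\left(W,Z \right)} = 1 \cdot \frac{1}{7} = \frac{1}{7}$)
$C{\left(l,I \right)} = \frac{200}{69}$ ($C{\left(l,I \right)} = 3 + \frac{1}{\frac{1}{7} - 10} = 3 + \frac{1}{- \frac{69}{7}} = 3 - \frac{7}{69} = \frac{200}{69}$)
$N = 15$
$-1241 + N C{\left(-5,-19 \right)} = -1241 + 15 \cdot \frac{200}{69} = -1241 + \frac{1000}{23} = - \frac{27543}{23}$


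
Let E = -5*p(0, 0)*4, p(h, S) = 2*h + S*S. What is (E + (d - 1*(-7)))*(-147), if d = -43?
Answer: 5292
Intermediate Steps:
p(h, S) = S**2 + 2*h (p(h, S) = 2*h + S**2 = S**2 + 2*h)
E = 0 (E = -5*(0**2 + 2*0)*4 = -5*(0 + 0)*4 = -5*0*4 = 0*4 = 0)
(E + (d - 1*(-7)))*(-147) = (0 + (-43 - 1*(-7)))*(-147) = (0 + (-43 + 7))*(-147) = (0 - 36)*(-147) = -36*(-147) = 5292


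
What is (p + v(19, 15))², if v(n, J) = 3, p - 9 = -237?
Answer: 50625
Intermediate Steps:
p = -228 (p = 9 - 237 = -228)
(p + v(19, 15))² = (-228 + 3)² = (-225)² = 50625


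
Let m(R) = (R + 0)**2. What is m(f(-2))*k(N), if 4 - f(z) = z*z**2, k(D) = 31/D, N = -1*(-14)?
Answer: 2232/7 ≈ 318.86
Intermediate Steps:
N = 14
f(z) = 4 - z**3 (f(z) = 4 - z*z**2 = 4 - z**3)
m(R) = R**2
m(f(-2))*k(N) = (4 - 1*(-2)**3)**2*(31/14) = (4 - 1*(-8))**2*(31*(1/14)) = (4 + 8)**2*(31/14) = 12**2*(31/14) = 144*(31/14) = 2232/7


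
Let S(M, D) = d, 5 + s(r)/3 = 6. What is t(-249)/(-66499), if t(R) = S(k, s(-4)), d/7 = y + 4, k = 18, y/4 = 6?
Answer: -196/66499 ≈ -0.0029474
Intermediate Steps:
y = 24 (y = 4*6 = 24)
s(r) = 3 (s(r) = -15 + 3*6 = -15 + 18 = 3)
d = 196 (d = 7*(24 + 4) = 7*28 = 196)
S(M, D) = 196
t(R) = 196
t(-249)/(-66499) = 196/(-66499) = 196*(-1/66499) = -196/66499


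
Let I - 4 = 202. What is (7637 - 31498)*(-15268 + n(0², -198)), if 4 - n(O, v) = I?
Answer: 369129670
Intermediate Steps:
I = 206 (I = 4 + 202 = 206)
n(O, v) = -202 (n(O, v) = 4 - 1*206 = 4 - 206 = -202)
(7637 - 31498)*(-15268 + n(0², -198)) = (7637 - 31498)*(-15268 - 202) = -23861*(-15470) = 369129670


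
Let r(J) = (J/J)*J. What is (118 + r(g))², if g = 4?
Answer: 14884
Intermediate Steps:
r(J) = J (r(J) = 1*J = J)
(118 + r(g))² = (118 + 4)² = 122² = 14884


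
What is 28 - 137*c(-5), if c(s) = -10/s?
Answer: -246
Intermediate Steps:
28 - 137*c(-5) = 28 - (-1370)/(-5) = 28 - (-1370)*(-1)/5 = 28 - 137*2 = 28 - 274 = -246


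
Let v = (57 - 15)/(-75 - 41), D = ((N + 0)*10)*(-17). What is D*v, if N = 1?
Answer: 1785/29 ≈ 61.552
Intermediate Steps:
D = -170 (D = ((1 + 0)*10)*(-17) = (1*10)*(-17) = 10*(-17) = -170)
v = -21/58 (v = 42/(-116) = 42*(-1/116) = -21/58 ≈ -0.36207)
D*v = -170*(-21/58) = 1785/29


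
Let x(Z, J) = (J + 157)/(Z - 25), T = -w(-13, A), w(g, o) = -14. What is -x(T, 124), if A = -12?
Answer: 281/11 ≈ 25.545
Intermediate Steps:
T = 14 (T = -1*(-14) = 14)
x(Z, J) = (157 + J)/(-25 + Z)
-x(T, 124) = -(157 + 124)/(-25 + 14) = -281/(-11) = -(-1)*281/11 = -1*(-281/11) = 281/11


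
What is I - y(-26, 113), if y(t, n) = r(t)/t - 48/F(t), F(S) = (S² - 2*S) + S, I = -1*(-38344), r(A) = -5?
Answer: 8972467/234 ≈ 38344.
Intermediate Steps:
I = 38344
F(S) = S² - S
y(t, n) = -5/t - 48/(t*(-1 + t)) (y(t, n) = -5/t - 48*1/(t*(-1 + t)) = -5/t - 48/(t*(-1 + t)))
I - y(-26, 113) = 38344 - (-43 - 5*(-26))/((-26)*(-1 - 26)) = 38344 - (-1)*(-43 + 130)/(26*(-27)) = 38344 - (-1)*(-1)*87/(26*27) = 38344 - 1*29/234 = 38344 - 29/234 = 8972467/234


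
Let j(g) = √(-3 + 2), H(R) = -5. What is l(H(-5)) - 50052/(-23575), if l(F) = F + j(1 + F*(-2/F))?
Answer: -67823/23575 + I ≈ -2.8769 + 1.0*I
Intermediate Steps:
j(g) = I (j(g) = √(-1) = I)
l(F) = I + F (l(F) = F + I = I + F)
l(H(-5)) - 50052/(-23575) = (I - 5) - 50052/(-23575) = (-5 + I) - 50052*(-1/23575) = (-5 + I) + 50052/23575 = -67823/23575 + I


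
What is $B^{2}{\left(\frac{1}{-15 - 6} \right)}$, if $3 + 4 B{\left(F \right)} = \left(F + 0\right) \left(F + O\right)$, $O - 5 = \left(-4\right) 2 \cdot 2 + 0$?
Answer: $\frac{1190281}{3111696} \approx 0.38252$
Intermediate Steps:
$O = -11$ ($O = 5 + \left(\left(-4\right) 2 \cdot 2 + 0\right) = 5 + \left(\left(-8\right) 2 + 0\right) = 5 + \left(-16 + 0\right) = 5 - 16 = -11$)
$B{\left(F \right)} = - \frac{3}{4} + \frac{F \left(-11 + F\right)}{4}$ ($B{\left(F \right)} = - \frac{3}{4} + \frac{\left(F + 0\right) \left(F - 11\right)}{4} = - \frac{3}{4} + \frac{F \left(-11 + F\right)}{4}$)
$B^{2}{\left(\frac{1}{-15 - 6} \right)} = \left(- \frac{3}{4} - \frac{11}{4 \left(-15 - 6\right)} + \frac{\left(\frac{1}{-15 - 6}\right)^{2}}{4}\right)^{2} = \left(- \frac{3}{4} - \frac{11}{4 \left(-21\right)} + \frac{\left(\frac{1}{-21}\right)^{2}}{4}\right)^{2} = \left(- \frac{3}{4} - - \frac{11}{84} + \frac{\left(- \frac{1}{21}\right)^{2}}{4}\right)^{2} = \left(- \frac{3}{4} + \frac{11}{84} + \frac{1}{4} \cdot \frac{1}{441}\right)^{2} = \left(- \frac{3}{4} + \frac{11}{84} + \frac{1}{1764}\right)^{2} = \left(- \frac{1091}{1764}\right)^{2} = \frac{1190281}{3111696}$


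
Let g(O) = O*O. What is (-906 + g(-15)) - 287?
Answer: -968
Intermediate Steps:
g(O) = O²
(-906 + g(-15)) - 287 = (-906 + (-15)²) - 287 = (-906 + 225) - 287 = -681 - 287 = -968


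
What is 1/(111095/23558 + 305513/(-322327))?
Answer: 7593379466/28611642811 ≈ 0.26539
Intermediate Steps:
1/(111095/23558 + 305513/(-322327)) = 1/(111095*(1/23558) + 305513*(-1/322327)) = 1/(111095/23558 - 305513/322327) = 1/(28611642811/7593379466) = 7593379466/28611642811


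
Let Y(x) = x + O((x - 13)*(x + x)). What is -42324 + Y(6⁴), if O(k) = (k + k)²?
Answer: 44236758708156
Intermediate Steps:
O(k) = 4*k² (O(k) = (2*k)² = 4*k²)
Y(x) = x + 16*x²*(-13 + x)² (Y(x) = x + 4*((x - 13)*(x + x))² = x + 4*((-13 + x)*(2*x))² = x + 4*(2*x*(-13 + x))² = x + 4*(4*x²*(-13 + x)²) = x + 16*x²*(-13 + x)²)
-42324 + Y(6⁴) = -42324 + 6⁴*(1 + 16*6⁴*(-13 + 6⁴)²) = -42324 + 1296*(1 + 16*1296*(-13 + 1296)²) = -42324 + 1296*(1 + 16*1296*1283²) = -42324 + 1296*(1 + 16*1296*1646089) = -42324 + 1296*(1 + 34133301504) = -42324 + 1296*34133301505 = -42324 + 44236758750480 = 44236758708156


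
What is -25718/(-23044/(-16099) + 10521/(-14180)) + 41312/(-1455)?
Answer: -1221258817276456/32713875165 ≈ -37332.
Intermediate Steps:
-25718/(-23044/(-16099) + 10521/(-14180)) + 41312/(-1455) = -25718/(-23044*(-1/16099) + 10521*(-1/14180)) + 41312*(-1/1455) = -25718/(23044/16099 - 10521/14180) - 41312/1455 = -25718/157386341/228283820 - 41312/1455 = -25718*228283820/157386341 - 41312/1455 = -838714754680/22483763 - 41312/1455 = -1221258817276456/32713875165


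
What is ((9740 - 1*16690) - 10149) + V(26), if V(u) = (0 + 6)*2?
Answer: -17087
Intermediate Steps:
V(u) = 12 (V(u) = 6*2 = 12)
((9740 - 1*16690) - 10149) + V(26) = ((9740 - 1*16690) - 10149) + 12 = ((9740 - 16690) - 10149) + 12 = (-6950 - 10149) + 12 = -17099 + 12 = -17087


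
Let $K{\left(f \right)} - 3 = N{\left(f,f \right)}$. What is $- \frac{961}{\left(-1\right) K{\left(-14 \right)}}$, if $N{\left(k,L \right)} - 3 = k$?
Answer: $- \frac{961}{8} \approx -120.13$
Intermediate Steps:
$N{\left(k,L \right)} = 3 + k$
$K{\left(f \right)} = 6 + f$ ($K{\left(f \right)} = 3 + \left(3 + f\right) = 6 + f$)
$- \frac{961}{\left(-1\right) K{\left(-14 \right)}} = - \frac{961}{\left(-1\right) \left(6 - 14\right)} = - \frac{961}{\left(-1\right) \left(-8\right)} = - \frac{961}{8}$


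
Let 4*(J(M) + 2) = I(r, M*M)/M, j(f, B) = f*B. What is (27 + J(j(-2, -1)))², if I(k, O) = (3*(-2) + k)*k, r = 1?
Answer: 38025/64 ≈ 594.14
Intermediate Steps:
j(f, B) = B*f
I(k, O) = k*(-6 + k) (I(k, O) = (-6 + k)*k = k*(-6 + k))
J(M) = -2 - 5/(4*M) (J(M) = -2 + ((1*(-6 + 1))/M)/4 = -2 + ((1*(-5))/M)/4 = -2 + (-5/M)/4 = -2 - 5/(4*M))
(27 + J(j(-2, -1)))² = (27 + (-2 - 5/(4*((-1*(-2))))))² = (27 + (-2 - 5/4/2))² = (27 + (-2 - 5/4*½))² = (27 + (-2 - 5/8))² = (27 - 21/8)² = (195/8)² = 38025/64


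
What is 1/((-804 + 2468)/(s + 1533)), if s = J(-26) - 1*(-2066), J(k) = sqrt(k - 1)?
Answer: 3599/1664 + 3*I*sqrt(3)/1664 ≈ 2.1629 + 0.0031227*I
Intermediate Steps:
J(k) = sqrt(-1 + k)
s = 2066 + 3*I*sqrt(3) (s = sqrt(-1 - 26) - 1*(-2066) = sqrt(-27) + 2066 = 3*I*sqrt(3) + 2066 = 2066 + 3*I*sqrt(3) ≈ 2066.0 + 5.1962*I)
1/((-804 + 2468)/(s + 1533)) = 1/((-804 + 2468)/((2066 + 3*I*sqrt(3)) + 1533)) = 1/(1664/(3599 + 3*I*sqrt(3))) = 3599/1664 + 3*I*sqrt(3)/1664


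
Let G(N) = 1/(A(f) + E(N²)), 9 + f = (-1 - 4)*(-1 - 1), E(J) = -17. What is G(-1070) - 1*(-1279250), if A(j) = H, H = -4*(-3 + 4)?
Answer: 26864249/21 ≈ 1.2793e+6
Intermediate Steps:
H = -4 (H = -4*1 = -4)
f = 1 (f = -9 + (-1 - 4)*(-1 - 1) = -9 - 5*(-2) = -9 + 10 = 1)
A(j) = -4
G(N) = -1/21 (G(N) = 1/(-4 - 17) = 1/(-21) = -1/21)
G(-1070) - 1*(-1279250) = -1/21 - 1*(-1279250) = -1/21 + 1279250 = 26864249/21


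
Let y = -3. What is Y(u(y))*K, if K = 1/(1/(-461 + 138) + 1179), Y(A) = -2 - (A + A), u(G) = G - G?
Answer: -323/190408 ≈ -0.0016964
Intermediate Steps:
u(G) = 0
Y(A) = -2 - 2*A
K = 323/380816 (K = 1/(1/(-323) + 1179) = 1/(-1/323 + 1179) = 1/(380816/323) = 323/380816 ≈ 0.00084818)
Y(u(y))*K = (-2 - 2*0)*(323/380816) = (-2 + 0)*(323/380816) = -2*323/380816 = -323/190408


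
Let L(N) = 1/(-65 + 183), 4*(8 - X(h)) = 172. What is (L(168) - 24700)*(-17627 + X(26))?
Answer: 25738823769/59 ≈ 4.3625e+8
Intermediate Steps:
X(h) = -35 (X(h) = 8 - ¼*172 = 8 - 43 = -35)
L(N) = 1/118
(L(168) - 24700)*(-17627 + X(26)) = (1/118 - 24700)*(-17627 - 35) = -2914599/118*(-17662) = 25738823769/59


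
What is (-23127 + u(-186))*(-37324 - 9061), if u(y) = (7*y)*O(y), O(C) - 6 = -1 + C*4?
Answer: -43557880635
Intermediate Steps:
O(C) = 5 + 4*C (O(C) = 6 + (-1 + C*4) = 6 + (-1 + 4*C) = 5 + 4*C)
u(y) = 7*y*(5 + 4*y) (u(y) = (7*y)*(5 + 4*y) = 7*y*(5 + 4*y))
(-23127 + u(-186))*(-37324 - 9061) = (-23127 + 7*(-186)*(5 + 4*(-186)))*(-37324 - 9061) = (-23127 + 7*(-186)*(5 - 744))*(-46385) = (-23127 + 7*(-186)*(-739))*(-46385) = (-23127 + 962178)*(-46385) = 939051*(-46385) = -43557880635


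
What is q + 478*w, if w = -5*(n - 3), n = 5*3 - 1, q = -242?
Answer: -26532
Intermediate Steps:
n = 14 (n = 15 - 1 = 14)
w = -55 (w = -5*(14 - 3) = -5*11 = -55)
q + 478*w = -242 + 478*(-55) = -242 - 26290 = -26532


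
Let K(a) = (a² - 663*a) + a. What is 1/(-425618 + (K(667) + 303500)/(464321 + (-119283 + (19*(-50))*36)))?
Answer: -310838/132297941049 ≈ -2.3495e-6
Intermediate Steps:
K(a) = a² - 662*a
1/(-425618 + (K(667) + 303500)/(464321 + (-119283 + (19*(-50))*36))) = 1/(-425618 + (667*(-662 + 667) + 303500)/(464321 + (-119283 + (19*(-50))*36))) = 1/(-425618 + (667*5 + 303500)/(464321 + (-119283 - 950*36))) = 1/(-425618 + (3335 + 303500)/(464321 + (-119283 - 34200))) = 1/(-425618 + 306835/(464321 - 153483)) = 1/(-425618 + 306835/310838) = 1/(-132297941049/310838) = -310838/132297941049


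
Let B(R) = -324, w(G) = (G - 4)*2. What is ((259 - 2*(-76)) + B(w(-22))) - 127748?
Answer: -127661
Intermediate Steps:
w(G) = -8 + 2*G (w(G) = (-4 + G)*2 = -8 + 2*G)
((259 - 2*(-76)) + B(w(-22))) - 127748 = ((259 - 2*(-76)) - 324) - 127748 = ((259 + 152) - 324) - 127748 = (411 - 324) - 127748 = 87 - 127748 = -127661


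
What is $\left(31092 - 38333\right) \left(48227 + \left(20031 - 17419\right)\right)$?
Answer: $-368125199$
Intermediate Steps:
$\left(31092 - 38333\right) \left(48227 + \left(20031 - 17419\right)\right) = - 7241 \left(48227 + \left(20031 - 17419\right)\right) = - 7241 \left(48227 + 2612\right) = \left(-7241\right) 50839 = -368125199$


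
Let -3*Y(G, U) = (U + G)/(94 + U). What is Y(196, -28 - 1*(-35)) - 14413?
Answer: -4367342/303 ≈ -14414.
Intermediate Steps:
Y(G, U) = -(G + U)/(3*(94 + U)) (Y(G, U) = -(U + G)/(3*(94 + U)) = -(G + U)/(3*(94 + U)))
Y(196, -28 - 1*(-35)) - 14413 = (-1*196 - (-28 - 1*(-35)))/(3*(94 + (-28 - 1*(-35)))) - 14413 = (-196 - (-28 + 35))/(3*(94 + (-28 + 35))) - 14413 = (-196 - 1*7)/(3*(94 + 7)) - 14413 = (⅓)*(-196 - 7)/101 - 14413 = (⅓)*(1/101)*(-203) - 14413 = -203/303 - 14413 = -4367342/303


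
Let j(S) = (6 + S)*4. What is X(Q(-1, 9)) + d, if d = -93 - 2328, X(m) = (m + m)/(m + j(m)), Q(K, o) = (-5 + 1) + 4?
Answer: -2421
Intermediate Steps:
Q(K, o) = 0 (Q(K, o) = -4 + 4 = 0)
j(S) = 24 + 4*S
X(m) = 2*m/(24 + 5*m) (X(m) = (m + m)/(m + (24 + 4*m)) = (2*m)/(24 + 5*m) = 2*m/(24 + 5*m))
d = -2421
X(Q(-1, 9)) + d = 2*0/(24 + 5*0) - 2421 = 2*0/(24 + 0) - 2421 = 2*0/24 - 2421 = 2*0*(1/24) - 2421 = 0 - 2421 = -2421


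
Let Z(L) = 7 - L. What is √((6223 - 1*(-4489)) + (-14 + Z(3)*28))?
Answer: √10810 ≈ 103.97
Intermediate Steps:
√((6223 - 1*(-4489)) + (-14 + Z(3)*28)) = √((6223 - 1*(-4489)) + (-14 + (7 - 1*3)*28)) = √((6223 + 4489) + (-14 + (7 - 3)*28)) = √(10712 + (-14 + 4*28)) = √(10712 + (-14 + 112)) = √(10712 + 98) = √10810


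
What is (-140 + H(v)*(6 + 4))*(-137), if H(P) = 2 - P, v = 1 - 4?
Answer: 12330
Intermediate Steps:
v = -3
(-140 + H(v)*(6 + 4))*(-137) = (-140 + (2 - 1*(-3))*(6 + 4))*(-137) = (-140 + (2 + 3)*10)*(-137) = (-140 + 5*10)*(-137) = (-140 + 50)*(-137) = -90*(-137) = 12330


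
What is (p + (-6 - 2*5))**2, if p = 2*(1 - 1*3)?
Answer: 400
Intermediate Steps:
p = -4 (p = 2*(1 - 3) = 2*(-2) = -4)
(p + (-6 - 2*5))**2 = (-4 + (-6 - 2*5))**2 = (-4 + (-6 - 10))**2 = (-4 - 16)**2 = (-20)**2 = 400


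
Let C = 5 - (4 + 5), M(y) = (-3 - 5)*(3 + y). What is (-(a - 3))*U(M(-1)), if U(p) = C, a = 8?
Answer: 20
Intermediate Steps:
M(y) = -24 - 8*y (M(y) = -8*(3 + y) = -24 - 8*y)
C = -4 (C = 5 - 1*9 = 5 - 9 = -4)
U(p) = -4
(-(a - 3))*U(M(-1)) = -(8 - 3)*(-4) = -1*5*(-4) = -5*(-4) = 20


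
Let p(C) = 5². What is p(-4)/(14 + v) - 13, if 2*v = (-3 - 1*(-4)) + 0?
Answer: -327/29 ≈ -11.276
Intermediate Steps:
p(C) = 25
v = ½ (v = ((-3 - 1*(-4)) + 0)/2 = ((-3 + 4) + 0)/2 = (1 + 0)/2 = (½)*1 = ½ ≈ 0.50000)
p(-4)/(14 + v) - 13 = 25/(14 + ½) - 13 = 25/(29/2) - 13 = (2/29)*25 - 13 = 50/29 - 13 = -327/29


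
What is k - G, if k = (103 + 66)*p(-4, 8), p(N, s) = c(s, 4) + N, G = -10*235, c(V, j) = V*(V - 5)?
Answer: 5730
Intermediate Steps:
c(V, j) = V*(-5 + V)
G = -2350
p(N, s) = N + s*(-5 + s) (p(N, s) = s*(-5 + s) + N = N + s*(-5 + s))
k = 3380 (k = (103 + 66)*(-4 + 8*(-5 + 8)) = 169*(-4 + 8*3) = 169*(-4 + 24) = 169*20 = 3380)
k - G = 3380 - 1*(-2350) = 3380 + 2350 = 5730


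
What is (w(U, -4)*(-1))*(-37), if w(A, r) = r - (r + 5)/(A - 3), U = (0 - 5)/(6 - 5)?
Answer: -1147/8 ≈ -143.38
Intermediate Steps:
U = -5 (U = -5/1 = -5*1 = -5)
w(A, r) = r - (5 + r)/(-3 + A)
(w(U, -4)*(-1))*(-37) = (((-5 - 4*(-4) - 5*(-4))/(-3 - 5))*(-1))*(-37) = (((-5 + 16 + 20)/(-8))*(-1))*(-37) = (-⅛*31*(-1))*(-37) = -31/8*(-1)*(-37) = (31/8)*(-37) = -1147/8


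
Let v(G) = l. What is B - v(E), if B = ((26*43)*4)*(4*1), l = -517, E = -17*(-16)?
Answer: 18405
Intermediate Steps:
E = 272
v(G) = -517
B = 17888 (B = (1118*4)*4 = 4472*4 = 17888)
B - v(E) = 17888 - 1*(-517) = 17888 + 517 = 18405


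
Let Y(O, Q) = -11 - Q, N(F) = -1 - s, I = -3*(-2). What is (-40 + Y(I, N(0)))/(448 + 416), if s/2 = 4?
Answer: -7/144 ≈ -0.048611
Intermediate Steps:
s = 8 (s = 2*4 = 8)
I = 6
N(F) = -9 (N(F) = -1 - 1*8 = -1 - 8 = -9)
(-40 + Y(I, N(0)))/(448 + 416) = (-40 + (-11 - 1*(-9)))/(448 + 416) = (-40 + (-11 + 9))/864 = (-40 - 2)*(1/864) = -42*1/864 = -7/144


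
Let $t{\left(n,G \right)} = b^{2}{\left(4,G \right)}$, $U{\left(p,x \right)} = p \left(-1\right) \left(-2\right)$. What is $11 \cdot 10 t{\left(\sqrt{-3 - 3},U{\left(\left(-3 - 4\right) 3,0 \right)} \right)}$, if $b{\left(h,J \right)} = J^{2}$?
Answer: $342286560$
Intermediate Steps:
$U{\left(p,x \right)} = 2 p$ ($U{\left(p,x \right)} = - p \left(-2\right) = 2 p$)
$t{\left(n,G \right)} = G^{4}$ ($t{\left(n,G \right)} = \left(G^{2}\right)^{2} = G^{4}$)
$11 \cdot 10 t{\left(\sqrt{-3 - 3},U{\left(\left(-3 - 4\right) 3,0 \right)} \right)} = 11 \cdot 10 \left(2 \left(-3 - 4\right) 3\right)^{4} = 110 \left(2 \left(\left(-7\right) 3\right)\right)^{4} = 110 \left(2 \left(-21\right)\right)^{4} = 110 \left(-42\right)^{4} = 110 \cdot 3111696 = 342286560$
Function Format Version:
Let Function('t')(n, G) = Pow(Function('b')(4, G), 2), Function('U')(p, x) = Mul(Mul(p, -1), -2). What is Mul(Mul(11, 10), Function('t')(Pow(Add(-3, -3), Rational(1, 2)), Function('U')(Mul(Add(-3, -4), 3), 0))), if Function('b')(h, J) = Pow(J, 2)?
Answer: 342286560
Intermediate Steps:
Function('U')(p, x) = Mul(2, p) (Function('U')(p, x) = Mul(Mul(-1, p), -2) = Mul(2, p))
Function('t')(n, G) = Pow(G, 4) (Function('t')(n, G) = Pow(Pow(G, 2), 2) = Pow(G, 4))
Mul(Mul(11, 10), Function('t')(Pow(Add(-3, -3), Rational(1, 2)), Function('U')(Mul(Add(-3, -4), 3), 0))) = Mul(Mul(11, 10), Pow(Mul(2, Mul(Add(-3, -4), 3)), 4)) = Mul(110, Pow(Mul(2, Mul(-7, 3)), 4)) = Mul(110, Pow(Mul(2, -21), 4)) = Mul(110, Pow(-42, 4)) = Mul(110, 3111696) = 342286560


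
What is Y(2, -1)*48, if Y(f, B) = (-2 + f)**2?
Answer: 0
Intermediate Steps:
Y(2, -1)*48 = (-2 + 2)**2*48 = 0**2*48 = 0*48 = 0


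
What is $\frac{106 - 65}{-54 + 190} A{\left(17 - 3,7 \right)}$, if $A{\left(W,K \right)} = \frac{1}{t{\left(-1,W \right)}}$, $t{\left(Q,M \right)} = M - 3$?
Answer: $\frac{41}{1496} \approx 0.027406$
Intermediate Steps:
$t{\left(Q,M \right)} = -3 + M$
$A{\left(W,K \right)} = \frac{1}{-3 + W}$
$\frac{106 - 65}{-54 + 190} A{\left(17 - 3,7 \right)} = \frac{\left(106 - 65\right) \frac{1}{-54 + 190}}{-3 + \left(17 - 3\right)} = \frac{41 \cdot \frac{1}{136}}{-3 + 14} = \frac{41 \cdot \frac{1}{136}}{11} = \frac{41}{136} \cdot \frac{1}{11} = \frac{41}{1496}$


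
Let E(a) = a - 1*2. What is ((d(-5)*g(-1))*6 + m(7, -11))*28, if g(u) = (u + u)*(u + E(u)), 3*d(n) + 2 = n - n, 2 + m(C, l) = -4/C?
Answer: -968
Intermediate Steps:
m(C, l) = -2 - 4/C
E(a) = -2 + a (E(a) = a - 2 = -2 + a)
d(n) = -⅔ (d(n) = -⅔ + (n - n)/3 = -⅔ + (⅓)*0 = -⅔ + 0 = -⅔)
g(u) = 2*u*(-2 + 2*u) (g(u) = (u + u)*(u + (-2 + u)) = (2*u)*(-2 + 2*u) = 2*u*(-2 + 2*u))
((d(-5)*g(-1))*6 + m(7, -11))*28 = (-8*(-1)*(-1 - 1)/3*6 + (-2 - 4/7))*28 = (-8*(-1)*(-2)/3*6 + (-2 - 4*⅐))*28 = (-⅔*8*6 + (-2 - 4/7))*28 = (-16/3*6 - 18/7)*28 = (-32 - 18/7)*28 = -242/7*28 = -968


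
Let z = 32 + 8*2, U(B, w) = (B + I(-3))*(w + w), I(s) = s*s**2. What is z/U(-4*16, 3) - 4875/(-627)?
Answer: 146203/19019 ≈ 7.6872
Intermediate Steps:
I(s) = s**3
U(B, w) = 2*w*(-27 + B) (U(B, w) = (B + (-3)**3)*(w + w) = (B - 27)*(2*w) = (-27 + B)*(2*w) = 2*w*(-27 + B))
z = 48 (z = 32 + 16 = 48)
z/U(-4*16, 3) - 4875/(-627) = 48/((2*3*(-27 - 4*16))) - 4875/(-627) = 48/((2*3*(-27 - 64))) - 4875*(-1/627) = 48/((2*3*(-91))) + 1625/209 = 48/(-546) + 1625/209 = 48*(-1/546) + 1625/209 = -8/91 + 1625/209 = 146203/19019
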